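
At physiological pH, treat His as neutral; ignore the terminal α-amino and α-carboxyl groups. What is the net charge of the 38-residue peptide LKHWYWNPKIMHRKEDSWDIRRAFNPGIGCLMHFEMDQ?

At pH ~7.4 the Lys and Arg side chains are protonated (+1), the Asp and Glu side chains are deprotonated (−1), and with His taken as neutral all other side chains carry no charge.
Positive (K, R): K2, K9, R13, K14, R21, R22 → +6.
Negative (D, E): E15, D16, D19, E35, D37 → −5.
Net charge = (+6) + (−5) = +1.

+1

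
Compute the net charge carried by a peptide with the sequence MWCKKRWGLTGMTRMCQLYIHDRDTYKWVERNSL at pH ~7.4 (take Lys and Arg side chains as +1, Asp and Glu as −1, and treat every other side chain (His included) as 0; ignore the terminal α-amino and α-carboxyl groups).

+4

Positive (K, R): K4, K5, R6, R14, R23, K27, R31 → +7.
Negative (D, E): D22, D24, E30 → −3.
Net charge = (+7) + (−3) = +4.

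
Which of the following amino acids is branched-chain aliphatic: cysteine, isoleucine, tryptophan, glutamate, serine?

V, L, and I make up the branched-chain aliphatic group.
Of the listed options, only isoleucine belongs to this group.

isoleucine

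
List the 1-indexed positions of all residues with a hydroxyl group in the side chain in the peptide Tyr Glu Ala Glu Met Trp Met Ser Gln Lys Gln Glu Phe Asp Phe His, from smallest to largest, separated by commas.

1, 8

The –OH-bearing residues are Ser, Thr (aliphatic alcohols), and Tyr (phenol).
Matching residues: Tyr1, Ser8.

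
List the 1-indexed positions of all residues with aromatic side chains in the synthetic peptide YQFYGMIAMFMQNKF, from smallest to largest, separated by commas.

F, W, and Y each carry an aromatic ring on the side chain.
Matching residues: Y1, F3, Y4, F10, F15.

1, 3, 4, 10, 15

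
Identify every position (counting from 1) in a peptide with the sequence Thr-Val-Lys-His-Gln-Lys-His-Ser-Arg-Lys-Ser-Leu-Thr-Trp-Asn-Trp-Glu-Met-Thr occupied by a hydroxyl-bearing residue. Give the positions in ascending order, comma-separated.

The –OH-bearing residues are Ser, Thr (aliphatic alcohols), and Tyr (phenol).
Matching residues: Thr1, Ser8, Ser11, Thr13, Thr19.

1, 8, 11, 13, 19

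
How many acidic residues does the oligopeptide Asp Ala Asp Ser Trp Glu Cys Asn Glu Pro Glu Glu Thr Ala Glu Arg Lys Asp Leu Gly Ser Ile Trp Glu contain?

Aspartate (D) and glutamate (E) have carboxylic-acid side chains and are the acidic amino acids.
Matching residues: Asp1, Asp3, Glu6, Glu9, Glu11, Glu12, Glu15, Asp18, Glu24.

9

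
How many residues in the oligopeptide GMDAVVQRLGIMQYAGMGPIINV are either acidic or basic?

Acidic: D, E. Basic: H, K, R.
Acidic residues here: D3 (1).
Basic residues here: R8 (1).
The two groups share no amino acid, so total = 1 + 1 = 2.

2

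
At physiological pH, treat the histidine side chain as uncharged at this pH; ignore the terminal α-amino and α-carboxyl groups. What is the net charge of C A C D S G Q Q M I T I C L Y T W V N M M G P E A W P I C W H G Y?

The side chains ionized at physiological pH are Lys/Arg (+1) and Asp/Glu (−1); with His treated as neutral, nothing else contributes.
Positive (K, R): none → +0.
Negative (D, E): D4, E24 → −2.
Net charge = (+0) + (−2) = −2.

-2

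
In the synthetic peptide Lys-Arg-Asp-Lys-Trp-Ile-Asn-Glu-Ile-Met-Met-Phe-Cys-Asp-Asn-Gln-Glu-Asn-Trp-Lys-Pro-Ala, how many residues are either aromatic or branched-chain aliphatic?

5

Aromatic: F, W, Y. Branched-chain aliphatic: I, L, V.
Aromatic residues here: Trp5, Phe12, Trp19 (3).
Branched-chain aliphatic residues here: Ile6, Ile9 (2).
The two groups share no amino acid, so total = 3 + 2 = 5.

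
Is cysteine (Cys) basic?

Lysine (K), arginine (R), and histidine (H) have basic, nitrogen-containing side chains.
Cysteine is not in this group.

No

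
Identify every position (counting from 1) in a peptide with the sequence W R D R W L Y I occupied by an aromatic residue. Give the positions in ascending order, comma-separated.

Phenylalanine (F), tryptophan (W), and tyrosine (Y) have aromatic ring side chains.
Matching residues: W1, W5, Y7.

1, 5, 7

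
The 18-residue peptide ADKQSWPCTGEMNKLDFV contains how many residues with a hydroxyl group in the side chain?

2

S, T, and Y are the three residues with a side-chain hydroxyl.
Matching residues: S5, T9.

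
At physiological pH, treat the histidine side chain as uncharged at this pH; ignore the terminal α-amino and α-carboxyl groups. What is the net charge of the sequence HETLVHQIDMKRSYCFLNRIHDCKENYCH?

0

The side chains ionized at physiological pH are Lys/Arg (+1) and Asp/Glu (−1); with His treated as neutral, nothing else contributes.
Positive (K, R): K11, R12, R19, K24 → +4.
Negative (D, E): E2, D9, D22, E25 → −4.
Net charge = (+4) + (−4) = 0.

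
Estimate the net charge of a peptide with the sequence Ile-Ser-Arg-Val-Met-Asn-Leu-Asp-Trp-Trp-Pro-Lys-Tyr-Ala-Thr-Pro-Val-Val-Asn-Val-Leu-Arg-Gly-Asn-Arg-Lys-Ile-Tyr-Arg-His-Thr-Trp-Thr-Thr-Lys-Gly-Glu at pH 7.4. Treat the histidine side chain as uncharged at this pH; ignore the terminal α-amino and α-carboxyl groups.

At pH ~7.4 the Lys and Arg side chains are protonated (+1), the Asp and Glu side chains are deprotonated (−1), and with His taken as neutral all other side chains carry no charge.
Positive (K, R): Arg3, Lys12, Arg22, Arg25, Lys26, Arg29, Lys35 → +7.
Negative (D, E): Asp8, Glu37 → −2.
Net charge = (+7) + (−2) = +5.

+5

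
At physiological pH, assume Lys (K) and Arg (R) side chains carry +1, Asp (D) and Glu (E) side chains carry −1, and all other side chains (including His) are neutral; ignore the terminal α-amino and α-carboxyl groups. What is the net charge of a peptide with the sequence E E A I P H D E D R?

Positive (K, R): R10 → +1.
Negative (D, E): E1, E2, D7, E8, D9 → −5.
Net charge = (+1) + (−5) = −4.

-4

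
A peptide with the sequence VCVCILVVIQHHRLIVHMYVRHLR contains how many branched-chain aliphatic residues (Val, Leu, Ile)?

12

Matching residues: V1, V3, I5, L6, V7, V8, I9, L14, I15, V16, V20, L23.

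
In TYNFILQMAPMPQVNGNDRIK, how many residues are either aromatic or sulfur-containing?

4

Aromatic: F, W, Y. Sulfur-containing: C, M.
Aromatic residues here: Y2, F4 (2).
Sulfur-containing residues here: M8, M11 (2).
The two groups share no amino acid, so total = 2 + 2 = 4.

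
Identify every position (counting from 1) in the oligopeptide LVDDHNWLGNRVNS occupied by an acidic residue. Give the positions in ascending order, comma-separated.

3, 4

Aspartate (D) and glutamate (E) have carboxylic-acid side chains and are the acidic amino acids.
Matching residues: D3, D4.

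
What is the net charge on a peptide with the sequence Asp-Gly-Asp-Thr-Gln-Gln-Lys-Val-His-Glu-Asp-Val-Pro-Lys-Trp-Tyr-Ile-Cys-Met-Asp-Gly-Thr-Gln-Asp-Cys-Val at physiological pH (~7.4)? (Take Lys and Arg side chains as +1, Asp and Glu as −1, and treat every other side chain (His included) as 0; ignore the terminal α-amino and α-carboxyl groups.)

Positive (K, R): Lys7, Lys14 → +2.
Negative (D, E): Asp1, Asp3, Glu10, Asp11, Asp20, Asp24 → −6.
Net charge = (+2) + (−6) = −4.

-4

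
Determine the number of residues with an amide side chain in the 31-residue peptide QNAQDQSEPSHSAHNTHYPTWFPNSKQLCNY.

8

Only N (asparagine) and Q (glutamine) carry a side-chain carboxamide.
Matching residues: Q1, N2, Q4, Q6, N15, N24, Q27, N30.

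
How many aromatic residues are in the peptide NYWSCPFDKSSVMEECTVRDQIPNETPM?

3

The aromatic amino acids are Phe (F, benzyl), Trp (W, indole), and Tyr (Y, phenol).
Matching residues: Y2, W3, F7.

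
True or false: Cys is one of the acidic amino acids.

False

Aspartate (D) and glutamate (E) have carboxylic-acid side chains and are the acidic amino acids.
Cysteine is not in this group.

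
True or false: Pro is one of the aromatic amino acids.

F, W, and Y each carry an aromatic ring on the side chain.
Proline is not in this group.

False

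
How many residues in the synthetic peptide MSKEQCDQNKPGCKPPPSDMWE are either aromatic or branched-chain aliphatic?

1

Aromatic: F, W, Y. Branched-chain aliphatic: I, L, V.
Aromatic residues here: W21 (1).
Branched-chain aliphatic residues here: none (0).
The two groups share no amino acid, so total = 1 + 0 = 1.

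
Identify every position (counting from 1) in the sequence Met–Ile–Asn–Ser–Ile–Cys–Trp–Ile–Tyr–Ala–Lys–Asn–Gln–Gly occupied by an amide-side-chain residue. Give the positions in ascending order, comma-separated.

Only N (asparagine) and Q (glutamine) carry a side-chain carboxamide.
Matching residues: Asn3, Asn12, Gln13.

3, 12, 13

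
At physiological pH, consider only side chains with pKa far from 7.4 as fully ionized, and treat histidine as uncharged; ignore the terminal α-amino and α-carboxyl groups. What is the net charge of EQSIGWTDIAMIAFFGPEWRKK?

0

Near pH 7.4, K and R contribute +1 each, D and E contribute −1 each, and every other side chain (His included, as stated) is uncharged.
Positive (K, R): R20, K21, K22 → +3.
Negative (D, E): E1, D8, E18 → −3.
Net charge = (+3) + (−3) = 0.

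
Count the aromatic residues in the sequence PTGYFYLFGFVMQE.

5

Phenylalanine (F), tryptophan (W), and tyrosine (Y) have aromatic ring side chains.
Matching residues: Y4, F5, Y6, F8, F10.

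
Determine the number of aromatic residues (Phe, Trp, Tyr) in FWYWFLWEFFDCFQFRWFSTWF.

Matching residues: F1, W2, Y3, W4, F5, W7, F9, F10, F13, F15, W17, F18, W21, F22.

14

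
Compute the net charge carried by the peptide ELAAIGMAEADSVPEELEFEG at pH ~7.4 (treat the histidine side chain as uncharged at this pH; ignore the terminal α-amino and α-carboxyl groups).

The side chains ionized at physiological pH are Lys/Arg (+1) and Asp/Glu (−1); with His treated as neutral, nothing else contributes.
Positive (K, R): none → +0.
Negative (D, E): E1, E9, D11, E15, E16, E18, E20 → −7.
Net charge = (+0) + (−7) = −7.

-7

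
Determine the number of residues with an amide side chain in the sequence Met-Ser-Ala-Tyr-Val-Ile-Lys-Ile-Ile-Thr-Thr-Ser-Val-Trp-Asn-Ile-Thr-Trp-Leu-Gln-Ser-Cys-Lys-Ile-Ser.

The amide-side-chain residues are Asn (N) and Gln (Q).
Matching residues: Asn15, Gln20.

2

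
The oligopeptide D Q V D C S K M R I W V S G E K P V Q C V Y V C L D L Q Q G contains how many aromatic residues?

2

Phenylalanine (F), tryptophan (W), and tyrosine (Y) have aromatic ring side chains.
Matching residues: W11, Y22.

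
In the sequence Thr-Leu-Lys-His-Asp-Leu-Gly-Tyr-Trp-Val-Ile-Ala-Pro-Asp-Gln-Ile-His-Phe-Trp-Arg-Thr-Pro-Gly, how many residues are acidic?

2

Aspartate (D) and glutamate (E) have carboxylic-acid side chains and are the acidic amino acids.
Matching residues: Asp5, Asp14.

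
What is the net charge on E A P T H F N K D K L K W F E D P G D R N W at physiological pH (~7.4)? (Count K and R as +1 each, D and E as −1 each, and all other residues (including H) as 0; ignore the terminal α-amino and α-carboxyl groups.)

Positive (K, R): K8, K10, K12, R20 → +4.
Negative (D, E): E1, D9, E15, D16, D19 → −5.
Net charge = (+4) + (−5) = −1.

-1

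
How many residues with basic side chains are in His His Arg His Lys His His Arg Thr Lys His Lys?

11

K, R, and H are the three residues with basic side chains (ε-amine, guanidinium, and imidazole respectively).
Matching residues: His1, His2, Arg3, His4, Lys5, His6, His7, Arg8, Lys10, His11, Lys12.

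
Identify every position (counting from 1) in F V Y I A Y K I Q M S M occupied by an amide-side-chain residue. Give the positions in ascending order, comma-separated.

Asparagine (N) and glutamine (Q) have uncharged amide side chains.
Matching residues: Q9.

9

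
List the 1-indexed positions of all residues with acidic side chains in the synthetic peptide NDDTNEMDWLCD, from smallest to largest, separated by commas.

The acidic residues are Asp (D) and Glu (E), whose side chains end in a carboxylate group.
Matching residues: D2, D3, E6, D8, D12.

2, 3, 6, 8, 12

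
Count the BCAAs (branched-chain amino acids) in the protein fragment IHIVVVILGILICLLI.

V, L, and I make up the branched-chain aliphatic group.
Matching residues: I1, I3, V4, V5, V6, I7, L8, I10, L11, I12, L14, L15, I16.

13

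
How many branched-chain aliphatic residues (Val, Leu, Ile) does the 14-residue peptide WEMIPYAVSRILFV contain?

5

Matching residues: I4, V8, I11, L12, V14.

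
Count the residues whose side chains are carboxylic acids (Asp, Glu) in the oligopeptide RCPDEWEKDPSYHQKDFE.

Matching residues: D4, E5, E7, D9, D16, E18.

6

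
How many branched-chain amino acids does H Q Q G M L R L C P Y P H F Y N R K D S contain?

2

Valine (V), leucine (L), and isoleucine (I) are the branched-chain amino acids.
Matching residues: L6, L8.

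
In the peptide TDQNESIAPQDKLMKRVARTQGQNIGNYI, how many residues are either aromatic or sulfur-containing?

Aromatic: F, W, Y. Sulfur-containing: C, M.
Aromatic residues here: Y28 (1).
Sulfur-containing residues here: M14 (1).
The two groups share no amino acid, so total = 1 + 1 = 2.

2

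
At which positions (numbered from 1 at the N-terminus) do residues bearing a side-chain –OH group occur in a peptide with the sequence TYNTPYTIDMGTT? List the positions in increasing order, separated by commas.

1, 2, 4, 6, 7, 12, 13

Serine (S), threonine (T), and tyrosine (Y) each carry a hydroxyl group on the side chain.
Matching residues: T1, Y2, T4, Y6, T7, T12, T13.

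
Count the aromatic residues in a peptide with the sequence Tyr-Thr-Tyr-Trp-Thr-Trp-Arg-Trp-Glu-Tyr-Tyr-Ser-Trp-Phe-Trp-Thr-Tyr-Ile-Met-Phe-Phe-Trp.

14

F, W, and Y each carry an aromatic ring on the side chain.
Matching residues: Tyr1, Tyr3, Trp4, Trp6, Trp8, Tyr10, Tyr11, Trp13, Phe14, Trp15, Tyr17, Phe20, Phe21, Trp22.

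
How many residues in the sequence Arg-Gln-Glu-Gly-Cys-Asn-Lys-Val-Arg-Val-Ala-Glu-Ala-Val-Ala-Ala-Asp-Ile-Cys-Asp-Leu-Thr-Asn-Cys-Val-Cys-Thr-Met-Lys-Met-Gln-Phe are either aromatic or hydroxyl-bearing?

3

Aromatic: F, W, Y. Hydroxyl-bearing: S, T, Y.
Aromatic residues here: Phe32 (1).
Hydroxyl-bearing residues here: Thr22, Thr27 (2).
(Y belongs to both groups, but none appear in this sequence.) Total = 1 + 2 = 3.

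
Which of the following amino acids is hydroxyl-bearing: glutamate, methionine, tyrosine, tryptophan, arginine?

S, T, and Y are the three residues with a side-chain hydroxyl.
Of the listed options, only tyrosine belongs to this group.

tyrosine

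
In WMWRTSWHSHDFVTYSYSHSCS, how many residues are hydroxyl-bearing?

The –OH-bearing residues are Ser, Thr (aliphatic alcohols), and Tyr (phenol).
Matching residues: T5, S6, S9, T14, Y15, S16, Y17, S18, S20, S22.

10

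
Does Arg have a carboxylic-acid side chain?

No

Only D (aspartate) and E (glutamate) carry a side-chain carboxylic acid.
Arginine is not in this group.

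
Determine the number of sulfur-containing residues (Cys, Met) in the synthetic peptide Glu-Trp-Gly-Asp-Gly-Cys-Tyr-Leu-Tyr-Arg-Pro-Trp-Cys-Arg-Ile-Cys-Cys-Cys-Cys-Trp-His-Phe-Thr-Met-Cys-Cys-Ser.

9

Matching residues: Cys6, Cys13, Cys16, Cys17, Cys18, Cys19, Met24, Cys25, Cys26.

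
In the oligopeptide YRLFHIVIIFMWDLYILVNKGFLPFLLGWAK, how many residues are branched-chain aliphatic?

12

V, L, and I make up the branched-chain aliphatic group.
Matching residues: L3, I6, V7, I8, I9, L14, I16, L17, V18, L23, L26, L27.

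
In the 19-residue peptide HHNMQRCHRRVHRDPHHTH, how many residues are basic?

11

Lysine (K), arginine (R), and histidine (H) have basic, nitrogen-containing side chains.
Matching residues: H1, H2, R6, H8, R9, R10, H12, R13, H16, H17, H19.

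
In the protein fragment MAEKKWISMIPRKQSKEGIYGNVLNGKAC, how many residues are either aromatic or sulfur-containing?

Aromatic: F, W, Y. Sulfur-containing: C, M.
Aromatic residues here: W6, Y20 (2).
Sulfur-containing residues here: M1, M9, C29 (3).
The two groups share no amino acid, so total = 2 + 3 = 5.

5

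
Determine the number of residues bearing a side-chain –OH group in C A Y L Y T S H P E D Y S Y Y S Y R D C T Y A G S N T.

14

The –OH-bearing residues are Ser, Thr (aliphatic alcohols), and Tyr (phenol).
Matching residues: Y3, Y5, T6, S7, Y12, S13, Y14, Y15, S16, Y17, T21, Y22, S25, T27.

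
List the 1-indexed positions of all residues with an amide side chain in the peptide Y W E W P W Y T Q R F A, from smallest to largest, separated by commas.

9

Only N (asparagine) and Q (glutamine) carry a side-chain carboxamide.
Matching residues: Q9.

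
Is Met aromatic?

No

Phenylalanine (F), tryptophan (W), and tyrosine (Y) have aromatic ring side chains.
Methionine is not in this group.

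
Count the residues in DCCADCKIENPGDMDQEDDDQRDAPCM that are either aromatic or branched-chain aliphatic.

Aromatic: F, W, Y. Branched-chain aliphatic: I, L, V.
Aromatic residues here: none (0).
Branched-chain aliphatic residues here: I8 (1).
The two groups share no amino acid, so total = 0 + 1 = 1.

1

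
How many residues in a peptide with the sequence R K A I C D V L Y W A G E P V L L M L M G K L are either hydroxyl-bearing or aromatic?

Hydroxyl-bearing: S, T, Y. Aromatic: F, W, Y.
Hydroxyl-bearing residues here: Y9 (1).
Aromatic residues here: Y9, W10 (2).
Y is in both groups, so the 1 Y residue must not be double-counted.
Total = 1 + 2 − 1 = 2.

2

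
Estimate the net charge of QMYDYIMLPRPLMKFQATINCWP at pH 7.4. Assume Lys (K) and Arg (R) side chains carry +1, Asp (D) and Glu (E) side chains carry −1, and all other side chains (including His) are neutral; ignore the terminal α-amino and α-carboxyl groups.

+1

Positive (K, R): R10, K14 → +2.
Negative (D, E): D4 → −1.
Net charge = (+2) + (−1) = +1.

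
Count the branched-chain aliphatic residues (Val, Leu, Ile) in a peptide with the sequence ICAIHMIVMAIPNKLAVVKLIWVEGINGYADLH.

13

Matching residues: I1, I4, I7, V8, I11, L15, V17, V18, L20, I21, V23, I26, L32.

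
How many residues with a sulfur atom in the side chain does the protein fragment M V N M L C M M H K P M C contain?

The sulfur-bearing residues are cysteine (–SH) and methionine (–S–CH₃).
Matching residues: M1, M4, C6, M7, M8, M12, C13.

7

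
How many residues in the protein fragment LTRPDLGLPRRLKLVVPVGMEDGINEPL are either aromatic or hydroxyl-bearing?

1

Aromatic: F, W, Y. Hydroxyl-bearing: S, T, Y.
Aromatic residues here: none (0).
Hydroxyl-bearing residues here: T2 (1).
(Y belongs to both groups, but none appear in this sequence.) Total = 0 + 1 = 1.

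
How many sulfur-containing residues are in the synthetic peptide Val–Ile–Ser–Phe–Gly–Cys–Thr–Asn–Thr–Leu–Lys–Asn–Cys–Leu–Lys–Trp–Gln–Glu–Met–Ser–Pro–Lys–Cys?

Cysteine (C, thiol) and methionine (M, thioether) are the two sulfur-containing amino acids.
Matching residues: Cys6, Cys13, Met19, Cys23.

4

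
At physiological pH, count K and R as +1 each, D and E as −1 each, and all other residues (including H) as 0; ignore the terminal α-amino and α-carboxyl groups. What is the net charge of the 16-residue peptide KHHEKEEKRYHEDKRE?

Positive (K, R): K1, K5, K8, R9, K14, R15 → +6.
Negative (D, E): E4, E6, E7, E12, D13, E16 → −6.
Net charge = (+6) + (−6) = 0.

0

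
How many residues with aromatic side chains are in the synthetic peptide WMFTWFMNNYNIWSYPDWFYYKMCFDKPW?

F, W, and Y each carry an aromatic ring on the side chain.
Matching residues: W1, F3, W5, F6, Y10, W13, Y15, W18, F19, Y20, Y21, F25, W29.

13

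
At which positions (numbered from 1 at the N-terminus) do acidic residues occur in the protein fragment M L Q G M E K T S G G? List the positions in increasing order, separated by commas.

Only D (aspartate) and E (glutamate) carry a side-chain carboxylic acid.
Matching residues: E6.

6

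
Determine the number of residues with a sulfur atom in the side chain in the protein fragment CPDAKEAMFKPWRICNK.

Cysteine (C, thiol) and methionine (M, thioether) are the two sulfur-containing amino acids.
Matching residues: C1, M8, C15.

3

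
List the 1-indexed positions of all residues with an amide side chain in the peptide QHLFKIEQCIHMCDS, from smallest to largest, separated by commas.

1, 8

Asparagine (N) and glutamine (Q) have uncharged amide side chains.
Matching residues: Q1, Q8.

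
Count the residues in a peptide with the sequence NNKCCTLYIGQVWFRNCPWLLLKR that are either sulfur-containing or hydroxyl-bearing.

Sulfur-containing: C, M. Hydroxyl-bearing: S, T, Y.
Sulfur-containing residues here: C4, C5, C17 (3).
Hydroxyl-bearing residues here: T6, Y8 (2).
The two groups share no amino acid, so total = 3 + 2 = 5.

5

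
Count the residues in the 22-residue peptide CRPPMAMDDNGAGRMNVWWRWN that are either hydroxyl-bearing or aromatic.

Hydroxyl-bearing: S, T, Y. Aromatic: F, W, Y.
Hydroxyl-bearing residues here: none (0).
Aromatic residues here: W18, W19, W21 (3).
(Y belongs to both groups, but none appear in this sequence.) Total = 0 + 3 = 3.

3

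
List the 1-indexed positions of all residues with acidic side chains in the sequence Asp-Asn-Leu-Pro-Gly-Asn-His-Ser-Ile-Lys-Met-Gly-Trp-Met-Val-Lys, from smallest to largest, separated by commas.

1

Aspartate (D) and glutamate (E) have carboxylic-acid side chains and are the acidic amino acids.
Matching residues: Asp1.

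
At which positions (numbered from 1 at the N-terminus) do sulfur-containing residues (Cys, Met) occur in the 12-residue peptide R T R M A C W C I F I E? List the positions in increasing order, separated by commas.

4, 6, 8

Matching residues: M4, C6, C8.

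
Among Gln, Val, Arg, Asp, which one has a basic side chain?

K, R, and H are the three residues with basic side chains (ε-amine, guanidinium, and imidazole respectively).
Of the listed options, only Arg belongs to this group.

Arg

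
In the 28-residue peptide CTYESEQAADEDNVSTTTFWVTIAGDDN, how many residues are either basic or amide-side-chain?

Basic: H, K, R. Amide-side-chain: N, Q.
Basic residues here: none (0).
Amide-side-chain residues here: Q7, N13, N28 (3).
The two groups share no amino acid, so total = 0 + 3 = 3.

3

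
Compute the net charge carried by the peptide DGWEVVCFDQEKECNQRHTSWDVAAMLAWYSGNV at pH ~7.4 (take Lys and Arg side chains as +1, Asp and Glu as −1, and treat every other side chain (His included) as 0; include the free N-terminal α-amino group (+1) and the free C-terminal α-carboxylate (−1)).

Positive (K, R): K12, R17 → +2.
Negative (D, E): D1, E4, D9, E11, E13, D22 → −6.
The N-terminus (+1) and C-terminus (−1) cancel.
Net charge = (+2) + (−6) = −4.

-4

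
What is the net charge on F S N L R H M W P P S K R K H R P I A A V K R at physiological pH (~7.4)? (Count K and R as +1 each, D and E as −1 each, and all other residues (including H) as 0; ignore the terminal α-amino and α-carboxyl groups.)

Positive (K, R): R5, K12, R13, K14, R16, K22, R23 → +7.
Negative (D, E): none → −0.
Net charge = (+7) + (−0) = +7.

+7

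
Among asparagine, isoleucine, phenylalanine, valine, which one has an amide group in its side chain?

Only N (asparagine) and Q (glutamine) carry a side-chain carboxamide.
Of the listed options, only asparagine belongs to this group.

asparagine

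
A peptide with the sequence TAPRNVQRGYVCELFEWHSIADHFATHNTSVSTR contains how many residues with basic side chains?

The basic amino acids are Lys (K), Arg (R), and His (H).
Matching residues: R4, R8, H18, H23, H27, R34.

6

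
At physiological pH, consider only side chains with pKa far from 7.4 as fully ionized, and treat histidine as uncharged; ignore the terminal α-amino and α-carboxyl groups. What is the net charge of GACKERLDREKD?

0

At pH ~7.4 the Lys and Arg side chains are protonated (+1), the Asp and Glu side chains are deprotonated (−1), and with His taken as neutral all other side chains carry no charge.
Positive (K, R): K4, R6, R9, K11 → +4.
Negative (D, E): E5, D8, E10, D12 → −4.
Net charge = (+4) + (−4) = 0.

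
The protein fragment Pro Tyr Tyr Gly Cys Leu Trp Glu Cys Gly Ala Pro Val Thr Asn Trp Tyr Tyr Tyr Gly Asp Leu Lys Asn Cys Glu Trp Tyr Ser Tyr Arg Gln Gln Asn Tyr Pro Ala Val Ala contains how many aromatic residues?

Phenylalanine (F), tryptophan (W), and tyrosine (Y) have aromatic ring side chains.
Matching residues: Tyr2, Tyr3, Trp7, Trp16, Tyr17, Tyr18, Tyr19, Trp27, Tyr28, Tyr30, Tyr35.

11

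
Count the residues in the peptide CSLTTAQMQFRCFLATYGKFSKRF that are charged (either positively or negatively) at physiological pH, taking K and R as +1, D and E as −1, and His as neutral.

4

Charged side chains at pH ~7.4: K, R (positive); D, E (negative).
Matching residues: R11, K19, K22, R23.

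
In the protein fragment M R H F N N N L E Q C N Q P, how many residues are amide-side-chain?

The amide-side-chain residues are Asn (N) and Gln (Q).
Matching residues: N5, N6, N7, Q10, N12, Q13.

6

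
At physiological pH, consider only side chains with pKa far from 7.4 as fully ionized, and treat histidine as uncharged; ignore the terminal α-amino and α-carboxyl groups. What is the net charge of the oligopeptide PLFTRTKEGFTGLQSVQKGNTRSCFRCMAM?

+4

At pH ~7.4 the Lys and Arg side chains are protonated (+1), the Asp and Glu side chains are deprotonated (−1), and with His taken as neutral all other side chains carry no charge.
Positive (K, R): R5, K7, K18, R22, R26 → +5.
Negative (D, E): E8 → −1.
Net charge = (+5) + (−1) = +4.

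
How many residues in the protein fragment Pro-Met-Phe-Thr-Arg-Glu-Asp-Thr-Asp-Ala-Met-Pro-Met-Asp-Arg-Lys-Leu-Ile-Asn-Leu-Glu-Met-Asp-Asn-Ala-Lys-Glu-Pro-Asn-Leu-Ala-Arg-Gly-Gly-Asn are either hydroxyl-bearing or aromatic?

Hydroxyl-bearing: S, T, Y. Aromatic: F, W, Y.
Hydroxyl-bearing residues here: Thr4, Thr8 (2).
Aromatic residues here: Phe3 (1).
(Y belongs to both groups, but none appear in this sequence.) Total = 2 + 1 = 3.

3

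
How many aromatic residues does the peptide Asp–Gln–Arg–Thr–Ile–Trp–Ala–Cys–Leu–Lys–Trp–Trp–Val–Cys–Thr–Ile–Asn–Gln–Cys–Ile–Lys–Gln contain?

3

Phenylalanine (F), tryptophan (W), and tyrosine (Y) have aromatic ring side chains.
Matching residues: Trp6, Trp11, Trp12.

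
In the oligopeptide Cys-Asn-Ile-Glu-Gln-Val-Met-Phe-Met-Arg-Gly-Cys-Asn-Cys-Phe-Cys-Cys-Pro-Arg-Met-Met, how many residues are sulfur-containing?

9

The sulfur-bearing residues are cysteine (–SH) and methionine (–S–CH₃).
Matching residues: Cys1, Met7, Met9, Cys12, Cys14, Cys16, Cys17, Met20, Met21.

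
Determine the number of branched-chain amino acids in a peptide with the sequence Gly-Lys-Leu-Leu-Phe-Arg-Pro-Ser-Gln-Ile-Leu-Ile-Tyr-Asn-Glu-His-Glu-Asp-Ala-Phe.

5

The BCAAs are Val, Leu, and Ile — aliphatic side chains with a branch point.
Matching residues: Leu3, Leu4, Ile10, Leu11, Ile12.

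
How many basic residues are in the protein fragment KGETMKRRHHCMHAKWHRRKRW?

13

The basic amino acids are Lys (K), Arg (R), and His (H).
Matching residues: K1, K6, R7, R8, H9, H10, H13, K15, H17, R18, R19, K20, R21.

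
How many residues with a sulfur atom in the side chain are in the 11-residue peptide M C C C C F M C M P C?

9

Only Cys (C) and Met (M) have a sulfur atom in the side chain.
Matching residues: M1, C2, C3, C4, C5, M7, C8, M9, C11.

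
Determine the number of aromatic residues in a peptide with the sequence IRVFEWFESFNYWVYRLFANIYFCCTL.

F, W, and Y each carry an aromatic ring on the side chain.
Matching residues: F4, W6, F7, F10, Y12, W13, Y15, F18, Y22, F23.

10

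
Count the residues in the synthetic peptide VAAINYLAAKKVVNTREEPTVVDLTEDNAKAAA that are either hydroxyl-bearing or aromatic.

4

Hydroxyl-bearing: S, T, Y. Aromatic: F, W, Y.
Hydroxyl-bearing residues here: Y6, T15, T20, T25 (4).
Aromatic residues here: Y6 (1).
Y is in both groups, so the 1 Y residue must not be double-counted.
Total = 4 + 1 − 1 = 4.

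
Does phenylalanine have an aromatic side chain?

Phenylalanine (F), tryptophan (W), and tyrosine (Y) have aromatic ring side chains.
Phenylalanine is in this group.

Yes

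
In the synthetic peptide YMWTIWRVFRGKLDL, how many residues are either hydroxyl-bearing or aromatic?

Hydroxyl-bearing: S, T, Y. Aromatic: F, W, Y.
Hydroxyl-bearing residues here: Y1, T4 (2).
Aromatic residues here: Y1, W3, W6, F9 (4).
Y is in both groups, so the 1 Y residue must not be double-counted.
Total = 2 + 4 − 1 = 5.

5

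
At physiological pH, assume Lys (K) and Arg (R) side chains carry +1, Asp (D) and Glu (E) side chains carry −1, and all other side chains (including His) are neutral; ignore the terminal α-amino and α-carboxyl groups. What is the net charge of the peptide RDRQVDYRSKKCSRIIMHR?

+5

Positive (K, R): R1, R3, R8, K10, K11, R14, R19 → +7.
Negative (D, E): D2, D6 → −2.
Net charge = (+7) + (−2) = +5.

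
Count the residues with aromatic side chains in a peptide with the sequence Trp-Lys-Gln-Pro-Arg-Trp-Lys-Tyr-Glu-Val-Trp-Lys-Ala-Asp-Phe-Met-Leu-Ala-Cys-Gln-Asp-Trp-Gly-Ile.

6

Phenylalanine (F), tryptophan (W), and tyrosine (Y) have aromatic ring side chains.
Matching residues: Trp1, Trp6, Tyr8, Trp11, Phe15, Trp22.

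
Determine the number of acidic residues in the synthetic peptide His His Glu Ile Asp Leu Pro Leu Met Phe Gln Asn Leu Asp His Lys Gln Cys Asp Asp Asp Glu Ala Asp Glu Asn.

9

Aspartate (D) and glutamate (E) have carboxylic-acid side chains and are the acidic amino acids.
Matching residues: Glu3, Asp5, Asp14, Asp19, Asp20, Asp21, Glu22, Asp24, Glu25.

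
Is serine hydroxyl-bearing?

S, T, and Y are the three residues with a side-chain hydroxyl.
Serine is in this group.

Yes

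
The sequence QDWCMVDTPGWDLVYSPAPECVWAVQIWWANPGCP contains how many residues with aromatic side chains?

6

The aromatic amino acids are Phe (F, benzyl), Trp (W, indole), and Tyr (Y, phenol).
Matching residues: W3, W11, Y15, W23, W28, W29.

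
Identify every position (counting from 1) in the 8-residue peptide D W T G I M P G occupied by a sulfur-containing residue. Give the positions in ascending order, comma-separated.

Matching residues: M6.

6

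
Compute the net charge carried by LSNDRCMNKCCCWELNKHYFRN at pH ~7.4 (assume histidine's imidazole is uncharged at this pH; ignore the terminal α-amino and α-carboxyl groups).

+2

At pH ~7.4 the Lys and Arg side chains are protonated (+1), the Asp and Glu side chains are deprotonated (−1), and with His taken as neutral all other side chains carry no charge.
Positive (K, R): R5, K9, K17, R21 → +4.
Negative (D, E): D4, E14 → −2.
Net charge = (+4) + (−2) = +2.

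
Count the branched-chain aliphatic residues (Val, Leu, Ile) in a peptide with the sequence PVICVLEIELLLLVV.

Matching residues: V2, I3, V5, L6, I8, L10, L11, L12, L13, V14, V15.

11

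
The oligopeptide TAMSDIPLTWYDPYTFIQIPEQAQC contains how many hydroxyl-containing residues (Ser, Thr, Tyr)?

Matching residues: T1, S4, T9, Y11, Y14, T15.

6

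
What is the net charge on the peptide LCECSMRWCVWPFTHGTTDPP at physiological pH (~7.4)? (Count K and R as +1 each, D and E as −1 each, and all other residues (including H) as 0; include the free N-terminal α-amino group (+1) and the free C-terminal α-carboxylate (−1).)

Positive (K, R): R7 → +1.
Negative (D, E): E3, D19 → −2.
The N-terminus (+1) and C-terminus (−1) cancel.
Net charge = (+1) + (−2) = −1.

-1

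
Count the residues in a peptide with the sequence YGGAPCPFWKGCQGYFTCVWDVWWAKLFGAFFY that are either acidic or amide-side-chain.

Acidic: D, E. Amide-side-chain: N, Q.
Acidic residues here: D21 (1).
Amide-side-chain residues here: Q13 (1).
The two groups share no amino acid, so total = 1 + 1 = 2.

2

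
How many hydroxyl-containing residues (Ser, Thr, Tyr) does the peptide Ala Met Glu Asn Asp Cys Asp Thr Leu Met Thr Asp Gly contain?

2

Matching residues: Thr8, Thr11.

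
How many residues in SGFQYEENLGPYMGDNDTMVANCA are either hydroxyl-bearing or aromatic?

Hydroxyl-bearing: S, T, Y. Aromatic: F, W, Y.
Hydroxyl-bearing residues here: S1, Y5, Y12, T18 (4).
Aromatic residues here: F3, Y5, Y12 (3).
Y is in both groups, so the 2 Y residues must not be double-counted.
Total = 4 + 3 − 2 = 5.

5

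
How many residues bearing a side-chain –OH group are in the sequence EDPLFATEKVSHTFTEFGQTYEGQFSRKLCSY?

9

Serine (S), threonine (T), and tyrosine (Y) each carry a hydroxyl group on the side chain.
Matching residues: T7, S11, T13, T15, T20, Y21, S26, S31, Y32.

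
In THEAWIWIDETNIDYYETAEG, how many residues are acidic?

6

Only D (aspartate) and E (glutamate) carry a side-chain carboxylic acid.
Matching residues: E3, D9, E10, D14, E17, E20.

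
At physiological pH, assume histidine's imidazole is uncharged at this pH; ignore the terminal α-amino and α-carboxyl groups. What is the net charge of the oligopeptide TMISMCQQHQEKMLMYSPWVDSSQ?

-1

Near pH 7.4, K and R contribute +1 each, D and E contribute −1 each, and every other side chain (His included, as stated) is uncharged.
Positive (K, R): K12 → +1.
Negative (D, E): E11, D21 → −2.
Net charge = (+1) + (−2) = −1.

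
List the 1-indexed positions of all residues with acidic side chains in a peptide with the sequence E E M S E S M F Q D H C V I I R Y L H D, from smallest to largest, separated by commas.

The acidic residues are Asp (D) and Glu (E), whose side chains end in a carboxylate group.
Matching residues: E1, E2, E5, D10, D20.

1, 2, 5, 10, 20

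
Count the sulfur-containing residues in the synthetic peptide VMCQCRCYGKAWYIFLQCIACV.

6

Only Cys (C) and Met (M) have a sulfur atom in the side chain.
Matching residues: M2, C3, C5, C7, C18, C21.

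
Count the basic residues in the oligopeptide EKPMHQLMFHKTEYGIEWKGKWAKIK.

K, R, and H are the three residues with basic side chains (ε-amine, guanidinium, and imidazole respectively).
Matching residues: K2, H5, H10, K11, K19, K21, K24, K26.

8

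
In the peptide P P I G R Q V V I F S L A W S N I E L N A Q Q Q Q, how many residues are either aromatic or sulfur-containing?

Aromatic: F, W, Y. Sulfur-containing: C, M.
Aromatic residues here: F10, W14 (2).
Sulfur-containing residues here: none (0).
The two groups share no amino acid, so total = 2 + 0 = 2.

2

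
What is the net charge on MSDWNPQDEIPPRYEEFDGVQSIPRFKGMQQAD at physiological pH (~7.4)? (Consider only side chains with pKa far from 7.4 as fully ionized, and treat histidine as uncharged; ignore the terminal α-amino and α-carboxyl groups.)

-4

The side chains ionized at physiological pH are Lys/Arg (+1) and Asp/Glu (−1); with His treated as neutral, nothing else contributes.
Positive (K, R): R13, R25, K27 → +3.
Negative (D, E): D3, D8, E9, E15, E16, D18, D33 → −7.
Net charge = (+3) + (−7) = −4.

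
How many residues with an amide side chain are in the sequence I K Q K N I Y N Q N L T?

The amide-side-chain residues are Asn (N) and Gln (Q).
Matching residues: Q3, N5, N8, Q9, N10.

5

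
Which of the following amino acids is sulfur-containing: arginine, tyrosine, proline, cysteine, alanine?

Cysteine (C, thiol) and methionine (M, thioether) are the two sulfur-containing amino acids.
Of the listed options, only cysteine belongs to this group.

cysteine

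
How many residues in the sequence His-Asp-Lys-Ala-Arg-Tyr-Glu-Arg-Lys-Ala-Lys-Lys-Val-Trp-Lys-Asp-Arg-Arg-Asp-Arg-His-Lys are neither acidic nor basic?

Acidic: D, E. Basic: K, R, H. All other residues are neither.
Matching residues: Ala4, Tyr6, Ala10, Val13, Trp14.

5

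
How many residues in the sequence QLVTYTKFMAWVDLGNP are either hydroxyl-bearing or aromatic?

5

Hydroxyl-bearing: S, T, Y. Aromatic: F, W, Y.
Hydroxyl-bearing residues here: T4, Y5, T6 (3).
Aromatic residues here: Y5, F8, W11 (3).
Y is in both groups, so the 1 Y residue must not be double-counted.
Total = 3 + 3 − 1 = 5.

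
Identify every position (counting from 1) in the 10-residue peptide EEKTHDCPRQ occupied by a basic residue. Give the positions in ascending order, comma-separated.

K, R, and H are the three residues with basic side chains (ε-amine, guanidinium, and imidazole respectively).
Matching residues: K3, H5, R9.

3, 5, 9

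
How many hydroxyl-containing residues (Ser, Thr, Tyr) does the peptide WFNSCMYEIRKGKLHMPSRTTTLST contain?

Matching residues: S4, Y7, S18, T20, T21, T22, S24, T25.

8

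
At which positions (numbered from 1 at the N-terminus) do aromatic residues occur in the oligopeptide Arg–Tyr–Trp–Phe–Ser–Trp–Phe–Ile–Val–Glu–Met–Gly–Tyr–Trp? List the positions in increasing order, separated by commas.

F, W, and Y each carry an aromatic ring on the side chain.
Matching residues: Tyr2, Trp3, Phe4, Trp6, Phe7, Tyr13, Trp14.

2, 3, 4, 6, 7, 13, 14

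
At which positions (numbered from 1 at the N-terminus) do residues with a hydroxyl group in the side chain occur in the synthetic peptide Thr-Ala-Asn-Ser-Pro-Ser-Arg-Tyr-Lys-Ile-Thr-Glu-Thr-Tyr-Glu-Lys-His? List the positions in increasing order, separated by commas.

S, T, and Y are the three residues with a side-chain hydroxyl.
Matching residues: Thr1, Ser4, Ser6, Tyr8, Thr11, Thr13, Tyr14.

1, 4, 6, 8, 11, 13, 14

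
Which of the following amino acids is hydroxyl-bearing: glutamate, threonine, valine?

threonine

Serine (S), threonine (T), and tyrosine (Y) each carry a hydroxyl group on the side chain.
Of the listed options, only threonine belongs to this group.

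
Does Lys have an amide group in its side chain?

No

The amide-side-chain residues are Asn (N) and Gln (Q).
Lysine is not in this group.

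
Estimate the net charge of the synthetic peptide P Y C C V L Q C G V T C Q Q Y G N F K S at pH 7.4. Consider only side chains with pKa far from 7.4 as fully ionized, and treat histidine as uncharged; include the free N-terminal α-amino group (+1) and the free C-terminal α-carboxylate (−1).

Near pH 7.4, K and R contribute +1 each, D and E contribute −1 each, and every other side chain (His included, as stated) is uncharged.
Positive (K, R): K19 → +1.
Negative (D, E): none → −0.
The N-terminus (+1) and C-terminus (−1) cancel.
Net charge = (+1) + (−0) = +1.

+1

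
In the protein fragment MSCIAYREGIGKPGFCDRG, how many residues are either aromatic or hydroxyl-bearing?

Aromatic: F, W, Y. Hydroxyl-bearing: S, T, Y.
Aromatic residues here: Y6, F15 (2).
Hydroxyl-bearing residues here: S2, Y6 (2).
Y is in both groups, so the 1 Y residue must not be double-counted.
Total = 2 + 2 − 1 = 3.

3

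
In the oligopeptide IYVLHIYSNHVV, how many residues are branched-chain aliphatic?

6

Valine (V), leucine (L), and isoleucine (I) are the branched-chain amino acids.
Matching residues: I1, V3, L4, I6, V11, V12.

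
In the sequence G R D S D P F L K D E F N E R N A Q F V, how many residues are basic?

Lysine (K), arginine (R), and histidine (H) have basic, nitrogen-containing side chains.
Matching residues: R2, K9, R15.

3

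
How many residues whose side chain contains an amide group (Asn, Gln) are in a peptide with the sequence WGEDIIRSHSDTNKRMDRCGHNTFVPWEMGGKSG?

Matching residues: N13, N22.

2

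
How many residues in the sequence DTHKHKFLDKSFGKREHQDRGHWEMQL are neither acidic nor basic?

12

Acidic: D, E. Basic: K, R, H. All other residues are neither.
Matching residues: T2, F7, L8, S11, F12, G13, Q18, G21, W23, M25, Q26, L27.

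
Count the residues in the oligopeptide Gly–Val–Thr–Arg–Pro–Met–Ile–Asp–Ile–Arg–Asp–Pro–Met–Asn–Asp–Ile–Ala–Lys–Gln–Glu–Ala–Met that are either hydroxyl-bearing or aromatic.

Hydroxyl-bearing: S, T, Y. Aromatic: F, W, Y.
Hydroxyl-bearing residues here: Thr3 (1).
Aromatic residues here: none (0).
(Y belongs to both groups, but none appear in this sequence.) Total = 1 + 0 = 1.

1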